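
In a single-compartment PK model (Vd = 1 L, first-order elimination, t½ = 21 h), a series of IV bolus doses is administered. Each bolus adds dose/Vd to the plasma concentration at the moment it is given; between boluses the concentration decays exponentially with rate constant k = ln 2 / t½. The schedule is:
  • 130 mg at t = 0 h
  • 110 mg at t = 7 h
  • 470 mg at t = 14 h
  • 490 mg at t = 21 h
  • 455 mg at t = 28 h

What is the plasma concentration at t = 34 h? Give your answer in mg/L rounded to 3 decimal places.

1022.618 mg/L

k = ln 2 / 21 = 0.03301 per h
Dose 1 (130 mg at t=0 h): 130·exp(−0.03301·34) = 42.322 mg/L
Dose 2 (110 mg at t=7 h): 110·exp(−0.03301·27) = 45.118 mg/L
Dose 3 (470 mg at t=14 h): 470·exp(−0.03301·20) = 242.886 mg/L
Dose 4 (490 mg at t=21 h): 490·exp(−0.03301·13) = 319.039 mg/L
Dose 5 (455 mg at t=28 h): 455·exp(−0.03301·6) = 373.253 mg/L
C(34) = 42.322 + 45.118 + 242.886 + 319.039 + 373.253 = 1022.618 mg/L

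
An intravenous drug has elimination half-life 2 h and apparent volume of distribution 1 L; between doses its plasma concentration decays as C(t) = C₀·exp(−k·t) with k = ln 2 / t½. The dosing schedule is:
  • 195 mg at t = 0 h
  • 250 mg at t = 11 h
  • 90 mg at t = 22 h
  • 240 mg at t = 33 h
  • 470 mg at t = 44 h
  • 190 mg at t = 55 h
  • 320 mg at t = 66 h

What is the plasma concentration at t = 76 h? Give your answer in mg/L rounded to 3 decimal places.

10.138 mg/L

k = ln 2 / 2 = 0.34657 per h
Dose 1 (195 mg at t=0 h): 195·exp(−0.34657·76) = 0.000 mg/L
Dose 2 (250 mg at t=11 h): 250·exp(−0.34657·65) = 0.000 mg/L
Dose 3 (90 mg at t=22 h): 90·exp(−0.34657·54) = 0.000 mg/L
Dose 4 (240 mg at t=33 h): 240·exp(−0.34657·43) = 0.000 mg/L
Dose 5 (470 mg at t=44 h): 470·exp(−0.34657·32) = 0.007 mg/L
Dose 6 (190 mg at t=55 h): 190·exp(−0.34657·21) = 0.131 mg/L
Dose 7 (320 mg at t=66 h): 320·exp(−0.34657·10) = 10.000 mg/L
C(76) = 0.000 + 0.000 + 0.000 + 0.000 + 0.007 + 0.131 + 10.000 = 10.138 mg/L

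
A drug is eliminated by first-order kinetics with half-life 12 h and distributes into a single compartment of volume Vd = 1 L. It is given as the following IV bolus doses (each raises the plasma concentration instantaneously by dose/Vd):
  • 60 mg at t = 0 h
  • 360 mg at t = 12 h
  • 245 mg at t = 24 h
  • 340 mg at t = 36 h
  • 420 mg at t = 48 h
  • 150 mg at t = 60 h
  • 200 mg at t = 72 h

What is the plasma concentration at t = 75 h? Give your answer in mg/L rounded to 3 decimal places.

378.403 mg/L

k = ln 2 / 12 = 0.05776 per h
Dose 1 (60 mg at t=0 h): 60·exp(−0.05776·75) = 0.788 mg/L
Dose 2 (360 mg at t=12 h): 360·exp(−0.05776·63) = 9.460 mg/L
Dose 3 (245 mg at t=24 h): 245·exp(−0.05776·51) = 12.876 mg/L
Dose 4 (340 mg at t=36 h): 340·exp(−0.05776·39) = 35.738 mg/L
Dose 5 (420 mg at t=48 h): 420·exp(−0.05776·27) = 88.294 mg/L
Dose 6 (150 mg at t=60 h): 150·exp(−0.05776·15) = 63.067 mg/L
Dose 7 (200 mg at t=72 h): 200·exp(−0.05776·3) = 168.179 mg/L
C(75) = 0.788 + 9.460 + 12.876 + 35.738 + 88.294 + 63.067 + 168.179 = 378.403 mg/L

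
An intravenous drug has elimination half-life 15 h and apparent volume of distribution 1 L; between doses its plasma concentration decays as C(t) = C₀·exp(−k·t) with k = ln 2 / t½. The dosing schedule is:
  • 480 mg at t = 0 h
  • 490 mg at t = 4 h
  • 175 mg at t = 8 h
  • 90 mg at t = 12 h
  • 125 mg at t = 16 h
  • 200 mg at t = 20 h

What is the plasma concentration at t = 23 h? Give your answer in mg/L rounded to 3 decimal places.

k = ln 2 / 15 = 0.04621 per h
Dose 1 (480 mg at t=0 h): 480·exp(−0.04621·23) = 165.830 mg/L
Dose 2 (490 mg at t=4 h): 490·exp(−0.04621·19) = 203.653 mg/L
Dose 3 (175 mg at t=8 h): 175·exp(−0.04621·15) = 87.500 mg/L
Dose 4 (90 mg at t=12 h): 90·exp(−0.04621·11) = 54.136 mg/L
Dose 5 (125 mg at t=16 h): 125·exp(−0.04621·7) = 90.454 mg/L
Dose 6 (200 mg at t=20 h): 200·exp(−0.04621·3) = 174.110 mg/L
C(23) = 165.830 + 203.653 + 87.500 + 54.136 + 90.454 + 174.110 = 775.683 mg/L

775.683 mg/L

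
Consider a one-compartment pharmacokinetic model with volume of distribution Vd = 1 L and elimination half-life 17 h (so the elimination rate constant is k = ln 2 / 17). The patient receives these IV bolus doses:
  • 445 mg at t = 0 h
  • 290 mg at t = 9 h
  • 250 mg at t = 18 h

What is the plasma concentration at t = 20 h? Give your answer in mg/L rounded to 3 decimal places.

612.493 mg/L

k = ln 2 / 17 = 0.04077 per h
Dose 1 (445 mg at t=0 h): 445·exp(−0.04077·20) = 196.882 mg/L
Dose 2 (290 mg at t=9 h): 290·exp(−0.04077·11) = 185.188 mg/L
Dose 3 (250 mg at t=18 h): 250·exp(−0.04077·2) = 230.422 mg/L
C(20) = 196.882 + 185.188 + 230.422 = 612.493 mg/L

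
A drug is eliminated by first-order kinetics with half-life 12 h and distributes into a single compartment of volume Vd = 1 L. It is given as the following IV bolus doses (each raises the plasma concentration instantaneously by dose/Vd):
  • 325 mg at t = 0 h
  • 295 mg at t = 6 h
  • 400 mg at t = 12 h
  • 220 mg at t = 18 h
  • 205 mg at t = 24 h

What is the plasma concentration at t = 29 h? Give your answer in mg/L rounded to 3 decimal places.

k = ln 2 / 12 = 0.05776 per h
Dose 1 (325 mg at t=0 h): 325·exp(−0.05776·29) = 60.869 mg/L
Dose 2 (295 mg at t=6 h): 295·exp(−0.05776·23) = 78.135 mg/L
Dose 3 (400 mg at t=12 h): 400·exp(−0.05776·17) = 149.831 mg/L
Dose 4 (220 mg at t=18 h): 220·exp(−0.05776·11) = 116.541 mg/L
Dose 5 (205 mg at t=24 h): 205·exp(−0.05776·5) = 153.576 mg/L
C(29) = 60.869 + 78.135 + 149.831 + 116.541 + 153.576 = 558.952 mg/L

558.952 mg/L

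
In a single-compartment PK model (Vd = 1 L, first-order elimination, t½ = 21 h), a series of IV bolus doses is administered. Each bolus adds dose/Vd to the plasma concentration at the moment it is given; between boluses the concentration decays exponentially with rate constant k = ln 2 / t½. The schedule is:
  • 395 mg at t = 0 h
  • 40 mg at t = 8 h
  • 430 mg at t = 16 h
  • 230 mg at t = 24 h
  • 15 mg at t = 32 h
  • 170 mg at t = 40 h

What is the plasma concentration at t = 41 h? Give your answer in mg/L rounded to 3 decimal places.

610.787 mg/L

k = ln 2 / 21 = 0.03301 per h
Dose 1 (395 mg at t=0 h): 395·exp(−0.03301·41) = 102.064 mg/L
Dose 2 (40 mg at t=8 h): 40·exp(−0.03301·33) = 13.459 mg/L
Dose 3 (430 mg at t=16 h): 430·exp(−0.03301·25) = 188.408 mg/L
Dose 4 (230 mg at t=24 h): 230·exp(−0.03301·17) = 131.231 mg/L
Dose 5 (15 mg at t=32 h): 15·exp(−0.03301·9) = 11.145 mg/L
Dose 6 (170 mg at t=40 h): 170·exp(−0.03301·1) = 164.480 mg/L
C(41) = 102.064 + 13.459 + 188.408 + 131.231 + 11.145 + 164.480 = 610.787 mg/L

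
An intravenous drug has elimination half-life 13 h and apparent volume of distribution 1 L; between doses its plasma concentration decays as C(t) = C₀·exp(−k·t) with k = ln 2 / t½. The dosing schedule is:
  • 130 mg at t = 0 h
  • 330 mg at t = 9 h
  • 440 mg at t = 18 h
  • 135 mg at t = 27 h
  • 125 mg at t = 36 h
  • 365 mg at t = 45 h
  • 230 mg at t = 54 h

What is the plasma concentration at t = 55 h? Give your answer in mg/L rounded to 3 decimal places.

604.453 mg/L

k = ln 2 / 13 = 0.05332 per h
Dose 1 (130 mg at t=0 h): 130·exp(−0.05332·55) = 6.924 mg/L
Dose 2 (330 mg at t=9 h): 330·exp(−0.05332·46) = 28.401 mg/L
Dose 3 (440 mg at t=18 h): 440·exp(−0.05332·37) = 61.189 mg/L
Dose 4 (135 mg at t=27 h): 135·exp(−0.05332·28) = 30.336 mg/L
Dose 5 (125 mg at t=36 h): 125·exp(−0.05332·19) = 45.388 mg/L
Dose 6 (365 mg at t=45 h): 365·exp(−0.05332·10) = 214.157 mg/L
Dose 7 (230 mg at t=54 h): 230·exp(−0.05332·1) = 218.058 mg/L
C(55) = 6.924 + 28.401 + 61.189 + 30.336 + 45.388 + 214.157 + 218.058 = 604.453 mg/L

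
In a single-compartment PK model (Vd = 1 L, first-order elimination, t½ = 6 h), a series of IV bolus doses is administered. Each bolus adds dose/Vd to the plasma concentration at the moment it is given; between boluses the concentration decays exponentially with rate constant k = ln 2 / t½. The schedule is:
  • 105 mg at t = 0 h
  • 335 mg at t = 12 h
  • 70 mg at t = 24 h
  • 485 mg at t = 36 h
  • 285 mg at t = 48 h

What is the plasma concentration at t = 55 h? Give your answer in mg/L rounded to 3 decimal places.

185.427 mg/L

k = ln 2 / 6 = 0.11552 per h
Dose 1 (105 mg at t=0 h): 105·exp(−0.11552·55) = 0.183 mg/L
Dose 2 (335 mg at t=12 h): 335·exp(−0.11552·43) = 2.332 mg/L
Dose 3 (70 mg at t=24 h): 70·exp(−0.11552·31) = 1.949 mg/L
Dose 4 (485 mg at t=36 h): 485·exp(−0.11552·19) = 54.011 mg/L
Dose 5 (285 mg at t=48 h): 285·exp(−0.11552·7) = 126.953 mg/L
C(55) = 0.183 + 2.332 + 1.949 + 54.011 + 126.953 = 185.427 mg/L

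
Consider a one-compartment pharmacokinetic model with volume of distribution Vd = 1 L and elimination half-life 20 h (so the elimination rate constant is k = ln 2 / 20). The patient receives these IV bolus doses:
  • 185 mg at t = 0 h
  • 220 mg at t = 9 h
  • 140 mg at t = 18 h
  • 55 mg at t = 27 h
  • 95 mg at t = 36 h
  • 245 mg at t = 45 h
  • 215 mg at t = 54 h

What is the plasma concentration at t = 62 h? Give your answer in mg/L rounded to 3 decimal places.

440.891 mg/L

k = ln 2 / 20 = 0.03466 per h
Dose 1 (185 mg at t=0 h): 185·exp(−0.03466·62) = 21.576 mg/L
Dose 2 (220 mg at t=9 h): 220·exp(−0.03466·53) = 35.050 mg/L
Dose 3 (140 mg at t=18 h): 140·exp(−0.03466·44) = 30.469 mg/L
Dose 4 (55 mg at t=27 h): 55·exp(−0.03466·35) = 16.352 mg/L
Dose 5 (95 mg at t=36 h): 95·exp(−0.03466·26) = 38.582 mg/L
Dose 6 (245 mg at t=45 h): 245·exp(−0.03466·17) = 135.922 mg/L
Dose 7 (215 mg at t=54 h): 215·exp(−0.03466·8) = 162.940 mg/L
C(62) = 21.576 + 35.050 + 30.469 + 16.352 + 38.582 + 135.922 + 162.940 = 440.891 mg/L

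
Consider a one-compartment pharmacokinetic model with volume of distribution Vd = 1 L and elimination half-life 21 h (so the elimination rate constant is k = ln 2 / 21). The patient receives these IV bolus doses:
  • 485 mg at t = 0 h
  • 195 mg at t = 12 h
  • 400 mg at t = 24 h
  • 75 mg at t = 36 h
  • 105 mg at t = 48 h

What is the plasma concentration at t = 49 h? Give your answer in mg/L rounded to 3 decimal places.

479.420 mg/L

k = ln 2 / 21 = 0.03301 per h
Dose 1 (485 mg at t=0 h): 485·exp(−0.03301·49) = 96.236 mg/L
Dose 2 (195 mg at t=12 h): 195·exp(−0.03301·37) = 57.497 mg/L
Dose 3 (400 mg at t=24 h): 400·exp(−0.03301·25) = 175.263 mg/L
Dose 4 (75 mg at t=36 h): 75·exp(−0.03301·13) = 48.833 mg/L
Dose 5 (105 mg at t=48 h): 105·exp(−0.03301·1) = 101.591 mg/L
C(49) = 96.236 + 57.497 + 175.263 + 48.833 + 101.591 = 479.420 mg/L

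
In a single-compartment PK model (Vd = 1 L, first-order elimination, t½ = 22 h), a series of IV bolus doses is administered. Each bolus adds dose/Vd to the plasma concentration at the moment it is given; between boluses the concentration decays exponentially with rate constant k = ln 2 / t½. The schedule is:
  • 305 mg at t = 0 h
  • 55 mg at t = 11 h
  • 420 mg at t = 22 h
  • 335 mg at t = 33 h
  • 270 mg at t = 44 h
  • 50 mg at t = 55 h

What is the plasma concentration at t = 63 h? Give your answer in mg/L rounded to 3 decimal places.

485.424 mg/L

k = ln 2 / 22 = 0.03151 per h
Dose 1 (305 mg at t=0 h): 305·exp(−0.03151·63) = 41.904 mg/L
Dose 2 (55 mg at t=11 h): 55·exp(−0.03151·52) = 10.687 mg/L
Dose 3 (420 mg at t=22 h): 420·exp(−0.03151·41) = 115.409 mg/L
Dose 4 (335 mg at t=33 h): 335·exp(−0.03151·30) = 130.182 mg/L
Dose 5 (270 mg at t=44 h): 270·exp(−0.03151·19) = 148.383 mg/L
Dose 6 (50 mg at t=55 h): 50·exp(−0.03151·8) = 38.860 mg/L
C(63) = 41.904 + 10.687 + 115.409 + 130.182 + 148.383 + 38.860 = 485.424 mg/L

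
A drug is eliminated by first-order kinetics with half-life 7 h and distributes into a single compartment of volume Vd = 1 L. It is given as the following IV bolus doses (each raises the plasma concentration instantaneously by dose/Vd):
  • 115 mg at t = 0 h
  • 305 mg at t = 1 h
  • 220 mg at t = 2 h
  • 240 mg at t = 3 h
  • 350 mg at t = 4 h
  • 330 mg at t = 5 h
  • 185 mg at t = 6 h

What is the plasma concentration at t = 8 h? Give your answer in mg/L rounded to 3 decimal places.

1104.794 mg/L

k = ln 2 / 7 = 0.09902 per h
Dose 1 (115 mg at t=0 h): 115·exp(−0.09902·8) = 52.079 mg/L
Dose 2 (305 mg at t=1 h): 305·exp(−0.09902·7) = 152.500 mg/L
Dose 3 (220 mg at t=2 h): 220·exp(−0.09902·6) = 121.450 mg/L
Dose 4 (240 mg at t=3 h): 240·exp(−0.09902·5) = 146.282 mg/L
Dose 5 (350 mg at t=4 h): 350·exp(−0.09902·4) = 235.533 mg/L
Dose 6 (330 mg at t=5 h): 330·exp(−0.09902·3) = 245.189 mg/L
Dose 7 (185 mg at t=6 h): 185·exp(−0.09902·2) = 151.762 mg/L
C(8) = 52.079 + 152.500 + 121.450 + 146.282 + 235.533 + 245.189 + 151.762 = 1104.794 mg/L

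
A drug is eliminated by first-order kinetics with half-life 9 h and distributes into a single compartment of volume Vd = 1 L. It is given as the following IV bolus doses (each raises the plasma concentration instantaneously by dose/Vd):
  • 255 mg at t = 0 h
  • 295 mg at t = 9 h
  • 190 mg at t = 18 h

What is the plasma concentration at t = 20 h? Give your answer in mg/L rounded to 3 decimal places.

343.969 mg/L

k = ln 2 / 9 = 0.07702 per h
Dose 1 (255 mg at t=0 h): 255·exp(−0.07702·20) = 54.649 mg/L
Dose 2 (295 mg at t=9 h): 295·exp(−0.07702·11) = 126.443 mg/L
Dose 3 (190 mg at t=18 h): 190·exp(−0.07702·2) = 162.876 mg/L
C(20) = 54.649 + 126.443 + 162.876 = 343.969 mg/L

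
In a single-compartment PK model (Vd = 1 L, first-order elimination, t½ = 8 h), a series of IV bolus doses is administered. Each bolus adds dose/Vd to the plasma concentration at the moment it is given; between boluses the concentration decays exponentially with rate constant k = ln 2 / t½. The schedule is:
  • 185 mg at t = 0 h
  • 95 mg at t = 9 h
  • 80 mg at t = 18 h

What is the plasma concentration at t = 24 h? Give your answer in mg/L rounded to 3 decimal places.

96.593 mg/L

k = ln 2 / 8 = 0.08664 per h
Dose 1 (185 mg at t=0 h): 185·exp(−0.08664·24) = 23.125 mg/L
Dose 2 (95 mg at t=9 h): 95·exp(−0.08664·15) = 25.900 mg/L
Dose 3 (80 mg at t=18 h): 80·exp(−0.08664·6) = 47.568 mg/L
C(24) = 23.125 + 25.900 + 47.568 = 96.593 mg/L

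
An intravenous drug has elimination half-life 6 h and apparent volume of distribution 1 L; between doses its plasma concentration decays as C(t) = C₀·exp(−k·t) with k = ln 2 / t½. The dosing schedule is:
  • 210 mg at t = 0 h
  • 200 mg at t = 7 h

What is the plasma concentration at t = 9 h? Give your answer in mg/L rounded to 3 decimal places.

k = ln 2 / 6 = 0.11552 per h
Dose 1 (210 mg at t=0 h): 210·exp(−0.11552·9) = 74.246 mg/L
Dose 2 (200 mg at t=7 h): 200·exp(−0.11552·2) = 158.740 mg/L
C(9) = 74.246 + 158.740 = 232.986 mg/L

232.986 mg/L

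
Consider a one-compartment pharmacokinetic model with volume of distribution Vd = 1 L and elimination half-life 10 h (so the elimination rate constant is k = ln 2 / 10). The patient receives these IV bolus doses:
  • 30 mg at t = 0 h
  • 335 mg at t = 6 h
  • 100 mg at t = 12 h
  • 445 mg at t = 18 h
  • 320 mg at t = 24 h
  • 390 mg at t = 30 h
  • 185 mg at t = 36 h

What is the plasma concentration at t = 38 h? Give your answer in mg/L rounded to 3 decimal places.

k = ln 2 / 10 = 0.06931 per h
Dose 1 (30 mg at t=0 h): 30·exp(−0.06931·38) = 2.154 mg/L
Dose 2 (335 mg at t=6 h): 335·exp(−0.06931·32) = 36.454 mg/L
Dose 3 (100 mg at t=12 h): 100·exp(−0.06931·26) = 16.494 mg/L
Dose 4 (445 mg at t=18 h): 445·exp(−0.06931·20) = 111.250 mg/L
Dose 5 (320 mg at t=24 h): 320·exp(−0.06931·14) = 121.257 mg/L
Dose 6 (390 mg at t=30 h): 390·exp(−0.06931·8) = 223.996 mg/L
Dose 7 (185 mg at t=36 h): 185·exp(−0.06931·2) = 161.052 mg/L
C(38) = 2.154 + 36.454 + 16.494 + 111.250 + 121.257 + 223.996 + 161.052 = 672.657 mg/L

672.657 mg/L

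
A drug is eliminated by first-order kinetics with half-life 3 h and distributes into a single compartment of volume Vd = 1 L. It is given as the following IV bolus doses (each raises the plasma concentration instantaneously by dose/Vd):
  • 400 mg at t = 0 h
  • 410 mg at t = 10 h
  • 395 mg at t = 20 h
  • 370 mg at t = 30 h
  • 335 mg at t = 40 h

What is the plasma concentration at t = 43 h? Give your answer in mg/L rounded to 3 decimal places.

188.018 mg/L

k = ln 2 / 3 = 0.23105 per h
Dose 1 (400 mg at t=0 h): 400·exp(−0.23105·43) = 0.019 mg/L
Dose 2 (410 mg at t=10 h): 410·exp(−0.23105·33) = 0.200 mg/L
Dose 3 (395 mg at t=20 h): 395·exp(−0.23105·23) = 1.944 mg/L
Dose 4 (370 mg at t=30 h): 370·exp(−0.23105·13) = 18.354 mg/L
Dose 5 (335 mg at t=40 h): 335·exp(−0.23105·3) = 167.500 mg/L
C(43) = 0.019 + 0.200 + 1.944 + 18.354 + 167.500 = 188.018 mg/L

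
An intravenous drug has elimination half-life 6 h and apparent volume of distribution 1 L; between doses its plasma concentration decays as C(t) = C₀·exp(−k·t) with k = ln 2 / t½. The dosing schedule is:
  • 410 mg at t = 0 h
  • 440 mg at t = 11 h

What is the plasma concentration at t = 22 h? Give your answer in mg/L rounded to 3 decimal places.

k = ln 2 / 6 = 0.11552 per h
Dose 1 (410 mg at t=0 h): 410·exp(−0.11552·22) = 32.285 mg/L
Dose 2 (440 mg at t=11 h): 440·exp(−0.11552·11) = 123.471 mg/L
C(22) = 32.285 + 123.471 = 155.756 mg/L

155.756 mg/L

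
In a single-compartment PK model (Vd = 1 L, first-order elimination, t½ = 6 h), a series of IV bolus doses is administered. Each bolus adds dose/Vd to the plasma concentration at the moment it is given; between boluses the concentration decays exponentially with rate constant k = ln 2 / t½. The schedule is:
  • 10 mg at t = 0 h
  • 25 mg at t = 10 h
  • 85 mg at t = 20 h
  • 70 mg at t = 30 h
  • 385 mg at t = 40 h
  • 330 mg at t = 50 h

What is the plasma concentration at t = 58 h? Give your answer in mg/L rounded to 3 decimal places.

183.006 mg/L

k = ln 2 / 6 = 0.11552 per h
Dose 1 (10 mg at t=0 h): 10·exp(−0.11552·58) = 0.012 mg/L
Dose 2 (25 mg at t=10 h): 25·exp(−0.11552·48) = 0.098 mg/L
Dose 3 (85 mg at t=20 h): 85·exp(−0.11552·38) = 1.054 mg/L
Dose 4 (70 mg at t=30 h): 70·exp(−0.11552·28) = 2.756 mg/L
Dose 5 (385 mg at t=40 h): 385·exp(−0.11552·18) = 48.125 mg/L
Dose 6 (330 mg at t=50 h): 330·exp(−0.11552·8) = 130.961 mg/L
C(58) = 0.012 + 0.098 + 1.054 + 2.756 + 48.125 + 130.961 = 183.006 mg/L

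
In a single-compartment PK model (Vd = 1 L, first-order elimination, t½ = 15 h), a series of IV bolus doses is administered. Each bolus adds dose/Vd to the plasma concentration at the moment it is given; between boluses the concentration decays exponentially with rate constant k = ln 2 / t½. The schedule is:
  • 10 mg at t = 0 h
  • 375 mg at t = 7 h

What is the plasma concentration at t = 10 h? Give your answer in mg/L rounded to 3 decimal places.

k = ln 2 / 15 = 0.04621 per h
Dose 1 (10 mg at t=0 h): 10·exp(−0.04621·10) = 6.300 mg/L
Dose 2 (375 mg at t=7 h): 375·exp(−0.04621·3) = 326.456 mg/L
C(10) = 6.300 + 326.456 = 332.756 mg/L

332.756 mg/L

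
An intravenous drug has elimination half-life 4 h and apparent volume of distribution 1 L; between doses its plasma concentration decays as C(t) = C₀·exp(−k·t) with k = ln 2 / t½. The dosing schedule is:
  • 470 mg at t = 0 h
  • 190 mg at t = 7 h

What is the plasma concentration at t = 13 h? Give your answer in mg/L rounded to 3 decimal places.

k = ln 2 / 4 = 0.17329 per h
Dose 1 (470 mg at t=0 h): 470·exp(−0.17329·13) = 49.403 mg/L
Dose 2 (190 mg at t=7 h): 190·exp(−0.17329·6) = 67.175 mg/L
C(13) = 49.403 + 67.175 = 116.578 mg/L

116.578 mg/L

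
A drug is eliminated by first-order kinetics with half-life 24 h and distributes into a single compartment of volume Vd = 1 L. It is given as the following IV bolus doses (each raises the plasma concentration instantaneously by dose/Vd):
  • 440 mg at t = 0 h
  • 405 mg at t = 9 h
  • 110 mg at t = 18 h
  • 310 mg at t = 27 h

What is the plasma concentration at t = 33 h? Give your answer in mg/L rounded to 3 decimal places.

704.147 mg/L

k = ln 2 / 24 = 0.02888 per h
Dose 1 (440 mg at t=0 h): 440·exp(−0.02888·33) = 169.643 mg/L
Dose 2 (405 mg at t=9 h): 405·exp(−0.02888·24) = 202.500 mg/L
Dose 3 (110 mg at t=18 h): 110·exp(−0.02888·15) = 71.326 mg/L
Dose 4 (310 mg at t=27 h): 310·exp(−0.02888·6) = 260.678 mg/L
C(33) = 169.643 + 202.500 + 71.326 + 260.678 = 704.147 mg/L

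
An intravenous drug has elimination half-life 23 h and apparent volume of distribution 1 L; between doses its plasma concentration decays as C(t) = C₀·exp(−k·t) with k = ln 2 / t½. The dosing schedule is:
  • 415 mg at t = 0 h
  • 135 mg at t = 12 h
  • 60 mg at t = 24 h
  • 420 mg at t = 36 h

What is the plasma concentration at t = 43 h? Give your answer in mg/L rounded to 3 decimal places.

k = ln 2 / 23 = 0.03014 per h
Dose 1 (415 mg at t=0 h): 415·exp(−0.03014·43) = 113.567 mg/L
Dose 2 (135 mg at t=12 h): 135·exp(−0.03014·31) = 53.039 mg/L
Dose 3 (60 mg at t=24 h): 60·exp(−0.03014·19) = 33.843 mg/L
Dose 4 (420 mg at t=36 h): 420·exp(−0.03014·7) = 340.119 mg/L
C(43) = 113.567 + 53.039 + 33.843 + 340.119 = 540.569 mg/L

540.569 mg/L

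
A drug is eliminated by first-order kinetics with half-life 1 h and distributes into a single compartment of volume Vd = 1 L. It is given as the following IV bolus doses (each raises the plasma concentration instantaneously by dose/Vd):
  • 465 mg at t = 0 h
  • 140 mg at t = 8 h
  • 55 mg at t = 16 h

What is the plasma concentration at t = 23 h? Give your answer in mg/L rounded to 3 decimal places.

0.434 mg/L

k = ln 2 / 1 = 0.69315 per h
Dose 1 (465 mg at t=0 h): 465·exp(−0.69315·23) = 0.000 mg/L
Dose 2 (140 mg at t=8 h): 140·exp(−0.69315·15) = 0.004 mg/L
Dose 3 (55 mg at t=16 h): 55·exp(−0.69315·7) = 0.430 mg/L
C(23) = 0.000 + 0.004 + 0.430 = 0.434 mg/L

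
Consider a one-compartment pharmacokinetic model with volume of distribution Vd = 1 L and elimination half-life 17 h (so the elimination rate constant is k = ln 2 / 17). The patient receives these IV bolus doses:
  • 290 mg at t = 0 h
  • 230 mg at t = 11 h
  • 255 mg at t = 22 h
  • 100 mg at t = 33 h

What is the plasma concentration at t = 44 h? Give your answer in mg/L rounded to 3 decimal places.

275.960 mg/L

k = ln 2 / 17 = 0.04077 per h
Dose 1 (290 mg at t=0 h): 290·exp(−0.04077·44) = 48.224 mg/L
Dose 2 (230 mg at t=11 h): 230·exp(−0.04077·33) = 59.893 mg/L
Dose 3 (255 mg at t=22 h): 255·exp(−0.04077·22) = 103.985 mg/L
Dose 4 (100 mg at t=33 h): 100·exp(−0.04077·11) = 63.858 mg/L
C(44) = 48.224 + 59.893 + 103.985 + 63.858 = 275.960 mg/L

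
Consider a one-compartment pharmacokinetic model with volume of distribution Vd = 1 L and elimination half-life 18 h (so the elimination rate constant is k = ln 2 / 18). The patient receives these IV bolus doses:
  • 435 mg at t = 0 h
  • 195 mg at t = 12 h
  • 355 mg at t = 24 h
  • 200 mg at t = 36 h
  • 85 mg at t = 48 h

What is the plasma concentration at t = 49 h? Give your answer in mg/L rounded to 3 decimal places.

k = ln 2 / 18 = 0.03851 per h
Dose 1 (435 mg at t=0 h): 435·exp(−0.03851·49) = 65.920 mg/L
Dose 2 (195 mg at t=12 h): 195·exp(−0.03851·37) = 46.908 mg/L
Dose 3 (355 mg at t=24 h): 355·exp(−0.03851·25) = 135.560 mg/L
Dose 4 (200 mg at t=36 h): 200·exp(−0.03851·13) = 121.233 mg/L
Dose 5 (85 mg at t=48 h): 85·exp(−0.03851·1) = 81.789 mg/L
C(49) = 65.920 + 46.908 + 135.560 + 121.233 + 81.789 = 451.410 mg/L

451.410 mg/L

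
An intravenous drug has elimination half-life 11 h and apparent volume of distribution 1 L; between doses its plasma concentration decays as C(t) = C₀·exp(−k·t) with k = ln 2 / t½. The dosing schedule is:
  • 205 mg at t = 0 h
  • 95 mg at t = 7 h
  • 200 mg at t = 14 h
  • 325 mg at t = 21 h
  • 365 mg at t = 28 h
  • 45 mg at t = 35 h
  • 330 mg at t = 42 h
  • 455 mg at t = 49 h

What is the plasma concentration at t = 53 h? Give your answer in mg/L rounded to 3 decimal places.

k = ln 2 / 11 = 0.06301 per h
Dose 1 (205 mg at t=0 h): 205·exp(−0.06301·53) = 7.267 mg/L
Dose 2 (95 mg at t=7 h): 95·exp(−0.06301·46) = 5.234 mg/L
Dose 3 (200 mg at t=14 h): 200·exp(−0.06301·39) = 17.129 mg/L
Dose 4 (325 mg at t=21 h): 325·exp(−0.06301·32) = 43.267 mg/L
Dose 5 (365 mg at t=28 h): 365·exp(−0.06301·25) = 75.532 mg/L
Dose 6 (45 mg at t=35 h): 45·exp(−0.06301·18) = 14.475 mg/L
Dose 7 (330 mg at t=42 h): 330·exp(−0.06301·11) = 165.000 mg/L
Dose 8 (455 mg at t=49 h): 455·exp(−0.06301·4) = 353.627 mg/L
C(53) = 7.267 + 5.234 + 17.129 + 43.267 + 75.532 + 14.475 + 165.000 + 353.627 = 681.533 mg/L

681.533 mg/L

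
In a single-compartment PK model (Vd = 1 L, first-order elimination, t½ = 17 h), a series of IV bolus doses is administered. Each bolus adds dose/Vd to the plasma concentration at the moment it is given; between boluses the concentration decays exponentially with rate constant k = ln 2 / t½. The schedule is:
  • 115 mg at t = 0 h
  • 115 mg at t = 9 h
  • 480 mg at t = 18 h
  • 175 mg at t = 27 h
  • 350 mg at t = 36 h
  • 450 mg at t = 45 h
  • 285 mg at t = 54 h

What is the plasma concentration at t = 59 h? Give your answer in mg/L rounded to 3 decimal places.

k = ln 2 / 17 = 0.04077 per h
Dose 1 (115 mg at t=0 h): 115·exp(−0.04077·59) = 10.374 mg/L
Dose 2 (115 mg at t=9 h): 115·exp(−0.04077·50) = 14.973 mg/L
Dose 3 (480 mg at t=18 h): 480·exp(−0.04077·41) = 90.204 mg/L
Dose 4 (175 mg at t=27 h): 175·exp(−0.04077·32) = 47.467 mg/L
Dose 5 (350 mg at t=36 h): 350·exp(−0.04077·23) = 137.023 mg/L
Dose 6 (450 mg at t=45 h): 450·exp(−0.04077·14) = 254.276 mg/L
Dose 7 (285 mg at t=54 h): 285·exp(−0.04077·5) = 232.438 mg/L
C(59) = 10.374 + 14.973 + 90.204 + 47.467 + 137.023 + 254.276 + 232.438 = 786.755 mg/L

786.755 mg/L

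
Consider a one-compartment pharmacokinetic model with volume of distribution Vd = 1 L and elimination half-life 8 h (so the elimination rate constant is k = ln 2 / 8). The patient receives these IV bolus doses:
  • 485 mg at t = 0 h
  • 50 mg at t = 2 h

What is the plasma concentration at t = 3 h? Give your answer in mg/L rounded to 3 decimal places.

k = ln 2 / 8 = 0.08664 per h
Dose 1 (485 mg at t=0 h): 485·exp(−0.08664·3) = 373.986 mg/L
Dose 2 (50 mg at t=2 h): 50·exp(−0.08664·1) = 45.850 mg/L
C(3) = 373.986 + 45.850 = 419.836 mg/L

419.836 mg/L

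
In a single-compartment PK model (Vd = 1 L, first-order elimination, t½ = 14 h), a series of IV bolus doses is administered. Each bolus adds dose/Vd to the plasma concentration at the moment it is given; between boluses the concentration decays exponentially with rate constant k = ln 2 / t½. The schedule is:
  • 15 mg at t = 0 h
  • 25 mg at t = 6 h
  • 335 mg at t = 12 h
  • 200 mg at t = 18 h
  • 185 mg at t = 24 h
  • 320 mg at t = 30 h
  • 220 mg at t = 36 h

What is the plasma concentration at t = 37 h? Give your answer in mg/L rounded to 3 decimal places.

715.863 mg/L

k = ln 2 / 14 = 0.04951 per h
Dose 1 (15 mg at t=0 h): 15·exp(−0.04951·37) = 2.402 mg/L
Dose 2 (25 mg at t=6 h): 25·exp(−0.04951·31) = 5.387 mg/L
Dose 3 (335 mg at t=12 h): 335·exp(−0.04951·25) = 97.161 mg/L
Dose 4 (200 mg at t=18 h): 200·exp(−0.04951·19) = 78.071 mg/L
Dose 5 (185 mg at t=24 h): 185·exp(−0.04951·13) = 97.195 mg/L
Dose 6 (320 mg at t=30 h): 320·exp(−0.04951·7) = 226.274 mg/L
Dose 7 (220 mg at t=36 h): 220·exp(−0.04951·1) = 209.373 mg/L
C(37) = 2.402 + 5.387 + 97.161 + 78.071 + 97.195 + 226.274 + 209.373 = 715.863 mg/L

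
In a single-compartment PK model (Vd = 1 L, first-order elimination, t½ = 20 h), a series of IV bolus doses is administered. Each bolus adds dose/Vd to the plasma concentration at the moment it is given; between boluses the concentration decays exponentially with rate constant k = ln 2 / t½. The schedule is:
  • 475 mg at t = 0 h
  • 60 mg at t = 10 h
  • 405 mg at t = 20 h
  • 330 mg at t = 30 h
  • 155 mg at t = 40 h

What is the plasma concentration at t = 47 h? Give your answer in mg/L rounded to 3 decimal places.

k = ln 2 / 20 = 0.03466 per h
Dose 1 (475 mg at t=0 h): 475·exp(−0.03466·47) = 93.169 mg/L
Dose 2 (60 mg at t=10 h): 60·exp(−0.03466·37) = 16.644 mg/L
Dose 3 (405 mg at t=20 h): 405·exp(−0.03466·27) = 158.878 mg/L
Dose 4 (330 mg at t=30 h): 330·exp(−0.03466·17) = 183.079 mg/L
Dose 5 (155 mg at t=40 h): 155·exp(−0.03466·7) = 121.611 mg/L
C(47) = 93.169 + 16.644 + 158.878 + 183.079 + 121.611 = 573.381 mg/L

573.381 mg/L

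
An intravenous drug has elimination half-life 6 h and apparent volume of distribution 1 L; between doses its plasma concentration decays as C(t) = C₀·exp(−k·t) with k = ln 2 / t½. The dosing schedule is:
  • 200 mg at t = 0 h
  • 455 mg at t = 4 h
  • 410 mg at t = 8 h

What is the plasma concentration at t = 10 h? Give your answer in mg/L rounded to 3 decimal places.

k = ln 2 / 6 = 0.11552 per h
Dose 1 (200 mg at t=0 h): 200·exp(−0.11552·10) = 62.996 mg/L
Dose 2 (455 mg at t=4 h): 455·exp(−0.11552·6) = 227.500 mg/L
Dose 3 (410 mg at t=8 h): 410·exp(−0.11552·2) = 325.417 mg/L
C(10) = 62.996 + 227.500 + 325.417 = 615.913 mg/L

615.913 mg/L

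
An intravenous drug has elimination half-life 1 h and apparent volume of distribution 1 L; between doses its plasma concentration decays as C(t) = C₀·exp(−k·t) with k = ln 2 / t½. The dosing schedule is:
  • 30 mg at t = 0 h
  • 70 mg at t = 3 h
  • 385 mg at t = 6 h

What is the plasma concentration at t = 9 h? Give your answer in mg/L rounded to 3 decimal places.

49.277 mg/L

k = ln 2 / 1 = 0.69315 per h
Dose 1 (30 mg at t=0 h): 30·exp(−0.69315·9) = 0.059 mg/L
Dose 2 (70 mg at t=3 h): 70·exp(−0.69315·6) = 1.094 mg/L
Dose 3 (385 mg at t=6 h): 385·exp(−0.69315·3) = 48.125 mg/L
C(9) = 0.059 + 1.094 + 48.125 = 49.277 mg/L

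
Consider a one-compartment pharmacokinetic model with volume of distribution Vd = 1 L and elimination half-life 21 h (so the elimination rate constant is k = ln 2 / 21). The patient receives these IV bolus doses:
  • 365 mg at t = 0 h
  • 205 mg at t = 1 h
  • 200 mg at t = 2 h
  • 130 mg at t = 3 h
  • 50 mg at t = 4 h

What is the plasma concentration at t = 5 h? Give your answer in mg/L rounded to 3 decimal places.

840.332 mg/L

k = ln 2 / 21 = 0.03301 per h
Dose 1 (365 mg at t=0 h): 365·exp(−0.03301·5) = 309.470 mg/L
Dose 2 (205 mg at t=1 h): 205·exp(−0.03301·4) = 179.645 mg/L
Dose 3 (200 mg at t=2 h): 200·exp(−0.03301·3) = 181.145 mg/L
Dose 4 (130 mg at t=3 h): 130·exp(−0.03301·2) = 121.695 mg/L
Dose 5 (50 mg at t=4 h): 50·exp(−0.03301·1) = 48.377 mg/L
C(5) = 309.470 + 179.645 + 181.145 + 121.695 + 48.377 = 840.332 mg/L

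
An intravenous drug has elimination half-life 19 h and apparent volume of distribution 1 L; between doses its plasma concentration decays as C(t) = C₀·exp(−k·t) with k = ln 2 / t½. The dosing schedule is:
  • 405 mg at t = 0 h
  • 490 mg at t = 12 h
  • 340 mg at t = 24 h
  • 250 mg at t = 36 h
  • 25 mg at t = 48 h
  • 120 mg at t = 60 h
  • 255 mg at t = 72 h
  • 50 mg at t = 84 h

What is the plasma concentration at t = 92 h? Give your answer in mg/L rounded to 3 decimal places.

k = ln 2 / 19 = 0.03648 per h
Dose 1 (405 mg at t=0 h): 405·exp(−0.03648·92) = 14.120 mg/L
Dose 2 (490 mg at t=12 h): 490·exp(−0.03648·80) = 26.467 mg/L
Dose 3 (340 mg at t=24 h): 340·exp(−0.03648·68) = 28.452 mg/L
Dose 4 (250 mg at t=36 h): 250·exp(−0.03648·56) = 32.411 mg/L
Dose 5 (25 mg at t=48 h): 25·exp(−0.03648·44) = 5.021 mg/L
Dose 6 (120 mg at t=60 h): 120·exp(−0.03648·32) = 37.341 mg/L
Dose 7 (255 mg at t=72 h): 255·exp(−0.03648·20) = 122.932 mg/L
Dose 8 (50 mg at t=84 h): 50·exp(−0.03648·8) = 37.344 mg/L
C(92) = 14.120 + 26.467 + 28.452 + 32.411 + 5.021 + 37.341 + 122.932 + 37.344 = 304.088 mg/L

304.088 mg/L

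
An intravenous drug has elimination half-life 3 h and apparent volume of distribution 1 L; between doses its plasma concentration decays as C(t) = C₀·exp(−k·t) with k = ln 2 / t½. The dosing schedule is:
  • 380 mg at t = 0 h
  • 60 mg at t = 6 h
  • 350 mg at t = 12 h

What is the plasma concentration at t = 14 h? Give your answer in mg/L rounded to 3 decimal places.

k = ln 2 / 3 = 0.23105 per h
Dose 1 (380 mg at t=0 h): 380·exp(−0.23105·14) = 14.962 mg/L
Dose 2 (60 mg at t=6 h): 60·exp(−0.23105·8) = 9.449 mg/L
Dose 3 (350 mg at t=12 h): 350·exp(−0.23105·2) = 220.486 mg/L
C(14) = 14.962 + 9.449 + 220.486 = 244.897 mg/L

244.897 mg/L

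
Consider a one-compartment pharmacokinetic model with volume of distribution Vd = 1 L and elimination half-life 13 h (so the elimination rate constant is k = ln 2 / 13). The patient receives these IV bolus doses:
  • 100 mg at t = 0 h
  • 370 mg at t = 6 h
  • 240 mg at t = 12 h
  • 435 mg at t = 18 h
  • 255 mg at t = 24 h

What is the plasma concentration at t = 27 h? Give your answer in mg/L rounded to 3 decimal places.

k = ln 2 / 13 = 0.05332 per h
Dose 1 (100 mg at t=0 h): 100·exp(−0.05332·27) = 23.702 mg/L
Dose 2 (370 mg at t=6 h): 370·exp(−0.05332·21) = 120.760 mg/L
Dose 3 (240 mg at t=12 h): 240·exp(−0.05332·15) = 107.862 mg/L
Dose 4 (435 mg at t=18 h): 435·exp(−0.05332·9) = 269.205 mg/L
Dose 5 (255 mg at t=24 h): 255·exp(−0.05332·3) = 217.306 mg/L
C(27) = 23.702 + 120.760 + 107.862 + 269.205 + 217.306 = 738.835 mg/L

738.835 mg/L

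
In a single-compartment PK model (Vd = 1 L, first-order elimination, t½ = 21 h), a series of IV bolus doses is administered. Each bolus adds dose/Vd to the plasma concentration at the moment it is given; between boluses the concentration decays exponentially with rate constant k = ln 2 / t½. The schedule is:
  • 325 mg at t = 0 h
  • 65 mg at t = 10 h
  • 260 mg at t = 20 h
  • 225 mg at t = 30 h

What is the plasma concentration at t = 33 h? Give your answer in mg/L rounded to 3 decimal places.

k = ln 2 / 21 = 0.03301 per h
Dose 1 (325 mg at t=0 h): 325·exp(−0.03301·33) = 109.354 mg/L
Dose 2 (65 mg at t=10 h): 65·exp(−0.03301·23) = 30.424 mg/L
Dose 3 (260 mg at t=20 h): 260·exp(−0.03301·13) = 169.286 mg/L
Dose 4 (225 mg at t=30 h): 225·exp(−0.03301·3) = 203.788 mg/L
C(33) = 109.354 + 30.424 + 169.286 + 203.788 = 512.852 mg/L

512.852 mg/L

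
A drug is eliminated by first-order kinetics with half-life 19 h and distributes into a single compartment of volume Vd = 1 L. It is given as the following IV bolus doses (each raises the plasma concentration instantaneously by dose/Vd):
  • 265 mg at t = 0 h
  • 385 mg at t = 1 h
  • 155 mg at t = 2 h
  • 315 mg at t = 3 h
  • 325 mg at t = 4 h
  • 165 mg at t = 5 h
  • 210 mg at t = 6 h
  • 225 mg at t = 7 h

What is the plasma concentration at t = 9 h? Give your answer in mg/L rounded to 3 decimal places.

k = ln 2 / 19 = 0.03648 per h
Dose 1 (265 mg at t=0 h): 265·exp(−0.03648·9) = 190.833 mg/L
Dose 2 (385 mg at t=1 h): 385·exp(−0.03648·8) = 287.549 mg/L
Dose 3 (155 mg at t=2 h): 155·exp(−0.03648·7) = 120.068 mg/L
Dose 4 (315 mg at t=3 h): 315·exp(−0.03648·6) = 253.075 mg/L
Dose 5 (325 mg at t=4 h): 325·exp(−0.03648·5) = 270.810 mg/L
Dose 6 (165 mg at t=5 h): 165·exp(−0.03648·4) = 142.597 mg/L
Dose 7 (210 mg at t=6 h): 210·exp(−0.03648·3) = 188.230 mg/L
Dose 8 (225 mg at t=7 h): 225·exp(−0.03648·2) = 209.168 mg/L
C(9) = 190.833 + 287.549 + 120.068 + 253.075 + 270.810 + 142.597 + 188.230 + 209.168 = 1662.328 mg/L

1662.328 mg/L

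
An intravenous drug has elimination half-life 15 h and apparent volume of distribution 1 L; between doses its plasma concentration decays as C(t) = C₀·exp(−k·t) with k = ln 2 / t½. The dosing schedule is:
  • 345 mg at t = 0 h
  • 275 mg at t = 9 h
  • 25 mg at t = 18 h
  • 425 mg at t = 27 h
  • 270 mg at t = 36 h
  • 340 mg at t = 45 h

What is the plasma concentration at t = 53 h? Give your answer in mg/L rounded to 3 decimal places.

556.588 mg/L

k = ln 2 / 15 = 0.04621 per h
Dose 1 (345 mg at t=0 h): 345·exp(−0.04621·53) = 29.797 mg/L
Dose 2 (275 mg at t=9 h): 275·exp(−0.04621·44) = 36.001 mg/L
Dose 3 (25 mg at t=18 h): 25·exp(−0.04621·35) = 4.961 mg/L
Dose 4 (425 mg at t=27 h): 425·exp(−0.04621·26) = 127.821 mg/L
Dose 5 (270 mg at t=36 h): 270·exp(−0.04621·17) = 123.083 mg/L
Dose 6 (340 mg at t=45 h): 340·exp(−0.04621·8) = 234.925 mg/L
C(53) = 29.797 + 36.001 + 4.961 + 127.821 + 123.083 + 234.925 = 556.588 mg/L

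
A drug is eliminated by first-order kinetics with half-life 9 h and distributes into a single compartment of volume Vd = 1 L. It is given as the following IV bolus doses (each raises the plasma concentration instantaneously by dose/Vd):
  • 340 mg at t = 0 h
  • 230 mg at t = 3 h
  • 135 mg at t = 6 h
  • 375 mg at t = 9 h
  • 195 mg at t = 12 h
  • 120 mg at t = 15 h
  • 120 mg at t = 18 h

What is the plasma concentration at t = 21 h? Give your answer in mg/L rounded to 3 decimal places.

584.645 mg/L

k = ln 2 / 9 = 0.07702 per h
Dose 1 (340 mg at t=0 h): 340·exp(−0.07702·21) = 67.465 mg/L
Dose 2 (230 mg at t=3 h): 230·exp(−0.07702·18) = 57.500 mg/L
Dose 3 (135 mg at t=6 h): 135·exp(−0.07702·15) = 42.522 mg/L
Dose 4 (375 mg at t=9 h): 375·exp(−0.07702·12) = 148.819 mg/L
Dose 5 (195 mg at t=12 h): 195·exp(−0.07702·9) = 97.500 mg/L
Dose 6 (120 mg at t=15 h): 120·exp(−0.07702·6) = 75.595 mg/L
Dose 7 (120 mg at t=18 h): 120·exp(−0.07702·3) = 95.244 mg/L
C(21) = 67.465 + 57.500 + 42.522 + 148.819 + 97.500 + 75.595 + 95.244 = 584.645 mg/L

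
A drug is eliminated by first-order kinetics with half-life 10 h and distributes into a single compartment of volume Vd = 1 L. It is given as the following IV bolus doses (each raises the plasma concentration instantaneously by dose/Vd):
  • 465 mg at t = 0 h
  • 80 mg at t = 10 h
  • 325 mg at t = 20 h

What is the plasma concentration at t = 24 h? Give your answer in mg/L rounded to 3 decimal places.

k = ln 2 / 10 = 0.06931 per h
Dose 1 (465 mg at t=0 h): 465·exp(−0.06931·24) = 88.101 mg/L
Dose 2 (80 mg at t=10 h): 80·exp(−0.06931·14) = 30.314 mg/L
Dose 3 (325 mg at t=20 h): 325·exp(−0.06931·4) = 246.304 mg/L
C(24) = 88.101 + 30.314 + 246.304 = 364.719 mg/L

364.719 mg/L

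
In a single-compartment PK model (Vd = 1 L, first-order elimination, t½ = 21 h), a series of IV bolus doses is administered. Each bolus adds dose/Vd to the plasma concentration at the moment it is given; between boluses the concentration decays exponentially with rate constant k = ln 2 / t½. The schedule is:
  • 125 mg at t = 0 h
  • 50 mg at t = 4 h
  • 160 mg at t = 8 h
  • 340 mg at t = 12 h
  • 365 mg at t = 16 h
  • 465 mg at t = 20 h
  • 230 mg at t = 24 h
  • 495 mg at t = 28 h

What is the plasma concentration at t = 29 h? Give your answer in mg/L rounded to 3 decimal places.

k = ln 2 / 21 = 0.03301 per h
Dose 1 (125 mg at t=0 h): 125·exp(−0.03301·29) = 47.996 mg/L
Dose 2 (50 mg at t=4 h): 50·exp(−0.03301·25) = 21.908 mg/L
Dose 3 (160 mg at t=8 h): 160·exp(−0.03301·21) = 80.000 mg/L
Dose 4 (340 mg at t=12 h): 340·exp(−0.03301·17) = 193.994 mg/L
Dose 5 (365 mg at t=16 h): 365·exp(−0.03301·13) = 237.652 mg/L
Dose 6 (465 mg at t=20 h): 465·exp(−0.03301·9) = 345.494 mg/L
Dose 7 (230 mg at t=24 h): 230·exp(−0.03301·5) = 195.009 mg/L
Dose 8 (495 mg at t=28 h): 495·exp(−0.03301·1) = 478.928 mg/L
C(29) = 47.996 + 21.908 + 80.000 + 193.994 + 237.652 + 345.494 + 195.009 + 478.928 = 1600.980 mg/L

1600.980 mg/L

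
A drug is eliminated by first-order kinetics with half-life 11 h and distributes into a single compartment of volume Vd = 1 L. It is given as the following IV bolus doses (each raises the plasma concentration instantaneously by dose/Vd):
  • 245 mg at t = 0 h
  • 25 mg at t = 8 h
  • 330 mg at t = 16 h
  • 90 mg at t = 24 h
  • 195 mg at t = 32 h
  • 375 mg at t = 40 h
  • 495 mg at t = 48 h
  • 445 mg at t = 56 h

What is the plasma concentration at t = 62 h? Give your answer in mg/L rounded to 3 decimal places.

665.119 mg/L

k = ln 2 / 11 = 0.06301 per h
Dose 1 (245 mg at t=0 h): 245·exp(−0.06301·62) = 4.926 mg/L
Dose 2 (25 mg at t=8 h): 25·exp(−0.06301·54) = 0.832 mg/L
Dose 3 (330 mg at t=16 h): 330·exp(−0.06301·46) = 18.183 mg/L
Dose 4 (90 mg at t=24 h): 90·exp(−0.06301·38) = 8.210 mg/L
Dose 5 (195 mg at t=32 h): 195·exp(−0.06301·30) = 29.447 mg/L
Dose 6 (375 mg at t=40 h): 375·exp(−0.06301·22) = 93.750 mg/L
Dose 7 (495 mg at t=48 h): 495·exp(−0.06301·14) = 204.869 mg/L
Dose 8 (445 mg at t=56 h): 445·exp(−0.06301·6) = 304.903 mg/L
C(62) = 4.926 + 0.832 + 18.183 + 8.210 + 29.447 + 93.750 + 204.869 + 304.903 = 665.119 mg/L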